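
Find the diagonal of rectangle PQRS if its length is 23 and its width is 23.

d = sqrt(23^2 + 23^2) = sqrt(1058) = 23*sqrt(2)

23*sqrt(2)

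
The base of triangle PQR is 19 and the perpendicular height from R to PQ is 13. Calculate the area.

Area = (1/2)(19)(13) = 247/2

247/2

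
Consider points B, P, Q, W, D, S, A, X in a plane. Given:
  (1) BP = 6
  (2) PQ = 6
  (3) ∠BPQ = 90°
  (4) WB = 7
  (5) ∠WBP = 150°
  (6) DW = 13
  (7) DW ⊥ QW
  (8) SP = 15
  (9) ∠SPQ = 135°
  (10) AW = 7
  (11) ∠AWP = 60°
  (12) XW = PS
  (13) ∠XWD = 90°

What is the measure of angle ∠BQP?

Step 1: By the law of cosines on triangle QPB: QB² = 6² + 6² − 2·6·6·cos(90°) = 72, so QB = 6·√2.
Step 2: By the inverse law of cosines on triangle BQP: cos(∠BQP) = ((6·√2)² + 6² − 6²) / (2·6·√2·6) = 72/101.82 = 0.7071, so ∠BQP = 45°.

Therefore, the measure of angle ∠BQP = 45°.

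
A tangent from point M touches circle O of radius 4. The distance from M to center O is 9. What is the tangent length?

Let T be the point of tangency. Then OT ⊥ MT (radius ⊥ tangent).
In right triangle OTM: OM² = OT² + MT²
9² = 4² + MT²
MT² = 65, MT = sqrt(65)

sqrt(65)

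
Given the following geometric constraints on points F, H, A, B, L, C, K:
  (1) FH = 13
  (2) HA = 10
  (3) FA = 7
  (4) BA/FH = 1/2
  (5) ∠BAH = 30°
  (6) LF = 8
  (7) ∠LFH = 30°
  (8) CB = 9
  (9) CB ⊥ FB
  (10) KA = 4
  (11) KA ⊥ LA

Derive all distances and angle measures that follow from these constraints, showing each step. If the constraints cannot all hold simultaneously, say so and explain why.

The constraints are consistent.

From the given relations:
  BA = 1/2·FH = 1/2·13 ≈ 6.5

Step 1: From HA = 10, AB = 6.5, and ∠HAB = 30°, by the law of cosines:
  HB² = HA² + AB² - 2·HA·AB·cos(30°) = 100 + 42.25 - 112.6 = 29.67
  HB ≈ 5.45

Step 2: From HF = 13, FL = 8, and ∠HFL = 30°, by the law of cosines:
  HL² = HF² + FL² - 2·HF·FL·cos(30°) = 169 + 64 - 180.1 = 52.87
  HL ≈ 7.27

Step 3: From FA = 7, FH = 13, AH = 10, by the inverse law of cosines:
  cos(∠AFH) = (FA² + FH² - AH²) / (2·FA·FH)
  ∠AFH = 49.58°

Step 4: From HA = 10, HF = 13, AF = 7, by the inverse law of cosines:
  cos(∠AHF) = (HA² + HF² - AF²) / (2·HA·HF)
  ∠AHF = 32.2°

Step 5: From AF = 7, AH = 10, FH = 13, by the inverse law of cosines:
  cos(∠FAH) = (AF² + AH² - FH²) / (2·AF·AH)
  ∠FAH = 98.21°

Step 6: From HA = 10, HB = 5.45, AB = 6.5, by the inverse law of cosines:
  cos(∠AHB) = (HA² + HB² - AB²) / (2·HA·HB)
  ∠AHB = 36.63°

Step 7: From HF = 13, HL = 7.27, FL = 8, by the inverse law of cosines:
  cos(∠FHL) = (HF² + HL² - FL²) / (2·HF·HL)
  ∠FHL = 33.38°

Step 8: From BA = 6.5, BH = 5.45, AH = 10, by the inverse law of cosines:
  cos(∠ABH) = (BA² + BH² - AH²) / (2·BA·BH)
  ∠ABH = 113.37°

Step 9: From LF = 8, LH = 7.27, FH = 13, by the inverse law of cosines:
  cos(∠FLH) = (LF² + LH² - FH²) / (2·LF·LH)
  ∠FLH = 116.62°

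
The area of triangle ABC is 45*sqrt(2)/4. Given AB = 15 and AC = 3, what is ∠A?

sin(C) = 2 * 45*sqrt(2)/4 / (15 * 3) = sqrt(2)/2, so C = arcsin(sqrt(2)/2) = 45°.
Since sin(180° - C) = sin(C), the obtuse angle 135° gives the same area, so C = 45° or C = 135°.

45° or 135°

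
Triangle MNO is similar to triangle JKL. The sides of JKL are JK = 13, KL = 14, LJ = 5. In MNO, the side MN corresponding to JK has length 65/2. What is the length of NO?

Similar triangles have proportional sides. Setting up the proportion:
MN / JK = NO / KL
65/2 / 13 = NO / 14
NO = 14 * 65/2 / 13 = 35.

35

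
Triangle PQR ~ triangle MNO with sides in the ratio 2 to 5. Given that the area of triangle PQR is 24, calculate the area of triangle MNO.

For similar figures, the area ratio equals the square of the side ratio.
Side ratio (PQR to MNO) = 2:5, so area ratio = 2^2:5^2 = 4:25.
If the area of PQR is 24, then the area of MNO = 24 * (25/4) = 150.

150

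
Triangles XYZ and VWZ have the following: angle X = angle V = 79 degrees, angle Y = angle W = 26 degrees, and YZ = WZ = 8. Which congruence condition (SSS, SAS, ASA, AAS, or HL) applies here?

The given information provides:
angle X = angle V = 79 degrees, angle Y = angle W = 26 degrees, and YZ = WZ = 8
This matches the AAS congruence theorem.
Two pairs of corresponding angles and a non-included side are equal (Angle-Angle-Side).

AAS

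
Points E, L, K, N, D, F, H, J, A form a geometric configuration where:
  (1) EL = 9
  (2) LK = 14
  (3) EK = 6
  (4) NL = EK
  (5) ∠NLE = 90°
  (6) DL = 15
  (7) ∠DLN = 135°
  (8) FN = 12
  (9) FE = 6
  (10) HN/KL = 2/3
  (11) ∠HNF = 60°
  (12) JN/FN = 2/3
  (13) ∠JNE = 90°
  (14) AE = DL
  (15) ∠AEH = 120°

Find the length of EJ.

From the given relations: NL = EK = 6; JN = 2/3·FN = 2/3·12 = 8.
Step 1: By the law of cosines on triangle ELN: EN² = 9² + 6² − 2·9·6·cos(90°) = 117, so EN = 3·√13.
Step 2: By the law of cosines on triangle ENJ: EJ² = (3·√13)² + 8² − 2·3·√13·8·cos(90°) = 181, so EJ = √181.

Therefore, the length of EJ = √181.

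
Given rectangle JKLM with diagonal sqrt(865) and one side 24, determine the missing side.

The diagonal of a rectangle forms a right triangle with the two sides.
Rearranging the Pythagorean theorem: missing side = sqrt(d^2 - known^2).
= sqrt(865 - 576) = sqrt(289) = 17.

17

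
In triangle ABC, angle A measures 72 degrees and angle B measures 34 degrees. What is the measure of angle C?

Let angle C = x. Then 72 + 34 + x = 180.
x = 180 - 106 = 74 degrees.

74 degrees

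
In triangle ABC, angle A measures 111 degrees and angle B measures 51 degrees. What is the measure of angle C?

By the triangle angle sum property, the three interior angles of any triangle add up to 180°.
We know angle A = 111° and angle B = 51°, so their sum is 162°.
Therefore angle C = 180° - 162° = 18°.

18 degrees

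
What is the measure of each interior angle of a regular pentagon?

Each interior angle of a regular n-gon is (n - 2) * 180 / n.
For n = 5: (5 - 2) * 180 / 5 = 540/5 = 108 degrees.

108 degrees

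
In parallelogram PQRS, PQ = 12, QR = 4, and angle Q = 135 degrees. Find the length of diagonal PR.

The diagonal of a parallelogram can be found by treating two adjacent sides and the diagonal as a triangle.
Applying the law of cosines with sides 12, 4 and included angle 135°:
d^2 = 144 + 16 - 96*cos(135°) = 48*sqrt(2) + 160
d = 4*sqrt(3*sqrt(2) + 10)

4*sqrt(3*sqrt(2) + 10)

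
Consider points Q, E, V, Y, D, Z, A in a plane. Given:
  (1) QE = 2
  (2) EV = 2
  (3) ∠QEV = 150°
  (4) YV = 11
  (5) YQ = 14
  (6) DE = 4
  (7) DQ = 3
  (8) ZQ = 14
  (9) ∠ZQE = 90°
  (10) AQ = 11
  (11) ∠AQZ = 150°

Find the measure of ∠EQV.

Step 1: By the law of cosines on triangle QEV: QV² = 2² + 2² − 2·2·2·cos(150°) = 14.93, so QV ≈ 3.86.
Step 2: By the inverse law of cosines on triangle EQV: cos(∠EQV) = (2² + 3.86² − 2²) / (2·2·3.86) = 14.93/15.45 = 0.9659, so ∠EQV = 15°.

Therefore, the measure of angle ∠EQV = 15°.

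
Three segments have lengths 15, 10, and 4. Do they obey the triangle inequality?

Check the triangle inequality: 10 + 4 = 14 ≤ 15.
Since the sum of two sides does not exceed the third, no triangle can be formed.

No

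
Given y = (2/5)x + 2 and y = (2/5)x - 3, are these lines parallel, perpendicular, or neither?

Slope of line 1: m1 = 2/5
Slope of line 2: m2 = 2/5
Since m1 = m2 = 2/5, the lines are parallel.

Parallel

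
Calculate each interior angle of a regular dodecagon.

Each interior angle of a regular n-gon is (n - 2) * 180 / n.
For n = 12: (12 - 2) * 180 / 12 = 1800/12 = 150 degrees.

150 degrees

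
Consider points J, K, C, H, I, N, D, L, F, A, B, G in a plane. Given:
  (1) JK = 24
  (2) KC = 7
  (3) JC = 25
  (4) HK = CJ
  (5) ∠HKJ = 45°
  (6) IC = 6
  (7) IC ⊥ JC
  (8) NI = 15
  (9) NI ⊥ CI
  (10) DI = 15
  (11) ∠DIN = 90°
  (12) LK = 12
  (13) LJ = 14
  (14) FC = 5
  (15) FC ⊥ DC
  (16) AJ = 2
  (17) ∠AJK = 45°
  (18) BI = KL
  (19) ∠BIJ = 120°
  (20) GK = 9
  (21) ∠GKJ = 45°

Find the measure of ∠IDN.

Step 1: By the law of cosines on triangle DIN: DN² = 15² + 15² − 2·15·15·cos(90°) = 450, so DN = 15·√2.
Step 2: By the inverse law of cosines on triangle IDN: cos(∠IDN) = (15² + (15·√2)² − 15²) / (2·15·15·√2) = 450/636.4 = 0.7071, so ∠IDN = 45°.

Therefore, the measure of angle ∠IDN = 45°.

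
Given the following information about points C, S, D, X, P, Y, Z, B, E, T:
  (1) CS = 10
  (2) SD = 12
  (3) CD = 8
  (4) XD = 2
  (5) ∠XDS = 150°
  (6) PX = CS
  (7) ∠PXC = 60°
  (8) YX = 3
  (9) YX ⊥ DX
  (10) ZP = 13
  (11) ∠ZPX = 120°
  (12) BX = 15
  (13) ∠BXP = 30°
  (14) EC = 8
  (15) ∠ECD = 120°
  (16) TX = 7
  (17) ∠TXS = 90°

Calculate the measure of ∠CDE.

Step 1: By the law of cosines on triangle DCE: DE² = 8² + 8² − 2·8·8·cos(120°) = 192, so DE = 8·√3.
Step 2: By the inverse law of cosines on triangle CDE: cos(∠CDE) = (8² + (8·√3)² − 8²) / (2·8·8·√3) = 192/221.7 = 0.866, so ∠CDE = 30°.

Therefore, the measure of angle ∠CDE = 30°.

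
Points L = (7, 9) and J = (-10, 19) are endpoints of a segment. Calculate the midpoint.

The midpoint is the average of the coordinates:
x: (7 + -10)/2 = -3/2
y: (9 + 19)/2 = 14
Midpoint = (-3/2, 14)

(-3/2, 14)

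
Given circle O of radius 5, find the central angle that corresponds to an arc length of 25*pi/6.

The full circumference is 2πr = 10*pi.
The arc is 25*pi/6 / 10*pi = 5/12 of the full circle.
So the central angle = 5/12 × 360° = 150°.

150°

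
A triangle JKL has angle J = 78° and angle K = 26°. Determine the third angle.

By the triangle angle sum property, the three interior angles of any triangle add up to 180°.
We know angle J = 78° and angle K = 26°, so their sum is 104°.
Therefore angle L = 180° - 104° = 76°.

76 degrees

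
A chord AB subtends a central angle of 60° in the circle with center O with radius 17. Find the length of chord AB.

Drop a perpendicular from the center to the chord, bisecting both the chord and the central angle.
Each half-chord = r sin(θ/2) = 17 sin(30°).
The full chord = 2 × 17 × sin(30°) = 17.

17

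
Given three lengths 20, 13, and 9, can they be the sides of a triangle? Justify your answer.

For three segments to close into a triangle, no single side can be as long as the other two combined.
The longest side is 20, and 9 + 13 = 22 > 20.
A triangle can be formed.

Yes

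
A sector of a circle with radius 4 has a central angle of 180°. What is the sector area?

The full circle has area πr² = π(4)² = 16*pi.
The sector covers 180° out of 360°, a fraction of 1/2.
Sector area = 16*pi × 1/2 = 8*pi.

8*pi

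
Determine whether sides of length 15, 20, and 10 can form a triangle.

Check all three triangle inequalities:
15 + 20 = 35 > 10 ✓
15 + 10 = 25 > 20 ✓
20 + 10 = 30 > 15 ✓
All conditions hold, so these sides form a valid triangle.

Yes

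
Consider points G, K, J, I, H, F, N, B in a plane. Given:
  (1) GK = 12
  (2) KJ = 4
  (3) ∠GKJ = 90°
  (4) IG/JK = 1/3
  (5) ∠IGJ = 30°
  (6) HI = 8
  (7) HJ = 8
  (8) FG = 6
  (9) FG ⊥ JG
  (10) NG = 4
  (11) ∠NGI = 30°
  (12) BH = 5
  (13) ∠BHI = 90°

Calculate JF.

Step 1: By the law of cosines on triangle JKG: JG² = 4² + 12² − 2·4·12·cos(90°) = 160, so JG = 4·√10.
Step 2: By the law of cosines on triangle JGF: JF² = (4·√10)² + 6² − 2·4·√10·6·cos(90°) = 196, so JF = 14.

Therefore, the length of JF = 14.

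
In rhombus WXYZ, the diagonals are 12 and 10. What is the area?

Area = (12 * 10) / 2 = 120 / 2 = 60

60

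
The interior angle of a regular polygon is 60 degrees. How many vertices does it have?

The exterior angle is the supplement of the interior angle: 180 - 60 = 120 degrees.
Since the exterior angles of any convex polygon sum to 360 degrees, the number of sides is 360 / 120 = 3.

3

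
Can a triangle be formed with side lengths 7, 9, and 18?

Check the triangle inequality: 7 + 9 = 16 ≤ 18.
Since the sum of two sides does not exceed the third, no triangle can be formed.

No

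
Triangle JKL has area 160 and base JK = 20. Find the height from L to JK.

Area = (1/2) * base * height
height = 2 * Area / base
height = 2 * 160 / 20
height = 320 / 20
height = 16

16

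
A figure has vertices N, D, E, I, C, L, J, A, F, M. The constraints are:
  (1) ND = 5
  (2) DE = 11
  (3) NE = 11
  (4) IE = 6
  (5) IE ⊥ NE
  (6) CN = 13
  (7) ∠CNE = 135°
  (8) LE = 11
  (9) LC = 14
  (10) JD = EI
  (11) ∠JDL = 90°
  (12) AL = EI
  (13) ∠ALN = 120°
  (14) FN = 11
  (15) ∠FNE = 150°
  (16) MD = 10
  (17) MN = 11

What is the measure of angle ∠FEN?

Step 1: By the law of cosines on triangle ENF: EF² = 11² + 11² − 2·11·11·cos(150°) = 451.58, so EF ≈ 21.25.
Step 2: By the inverse law of cosines on triangle FEN: cos(∠FEN) = (21.25² + 11² − 11²) / (2·21.25·11) = 451.58/467.51 = 0.9659, so ∠FEN = 15°.

Therefore, the measure of angle ∠FEN = 15°.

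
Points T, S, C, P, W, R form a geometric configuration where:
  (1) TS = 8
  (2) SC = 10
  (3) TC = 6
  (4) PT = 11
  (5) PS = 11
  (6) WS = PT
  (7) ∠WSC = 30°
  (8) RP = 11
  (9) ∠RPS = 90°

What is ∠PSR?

Step 1: By the law of cosines on triangle SPR: SR² = 11² + 11² − 2·11·11·cos(90°) = 242, so SR = 11·√2.
Step 2: By the inverse law of cosines on triangle PSR: cos(∠PSR) = (11² + (11·√2)² − 11²) / (2·11·11·√2) = 242/342.24 = 0.7071, so ∠PSR = 45°.

Therefore, the measure of angle ∠PSR = 45°.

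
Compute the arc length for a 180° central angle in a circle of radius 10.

Arc length = 2π(10)(1/2) = 10*pi

10*pi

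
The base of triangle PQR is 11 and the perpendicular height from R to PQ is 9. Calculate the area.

Area = (1/2) * base * height
Area = (1/2) * 11 * 9
Area = 99/2

99/2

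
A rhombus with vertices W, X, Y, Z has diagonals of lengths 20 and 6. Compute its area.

Area of a rhombus = (d1 * d2) / 2
Area = (20 * 6) / 2
Area = 120 / 2
Area = 60

60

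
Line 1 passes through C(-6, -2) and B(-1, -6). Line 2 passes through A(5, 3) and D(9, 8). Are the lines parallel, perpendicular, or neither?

Slope of line 1: m1 = (-6 - -2)/(-1 - -6) = -4/5 = -4/5
Slope of line 2: m2 = (8 - 3)/(9 - 5) = 5/4 = 5/4
m1 * m2 = -1, so perpendicular.

Perpendicular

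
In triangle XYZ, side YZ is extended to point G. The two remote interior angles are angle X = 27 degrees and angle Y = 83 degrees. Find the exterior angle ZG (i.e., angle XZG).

The interior angle at Z is 180 - 27 - 83 = 70 degrees.
The exterior angle and interior angle at Z are supplementary:
Exterior angle = 180 - 70 = 110 degrees.

110 degrees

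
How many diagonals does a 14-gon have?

Total line segments between 14 vertices = C(14,2) = 91.
Subtract the 14 sides: 91 - 14 = 77 diagonals.

77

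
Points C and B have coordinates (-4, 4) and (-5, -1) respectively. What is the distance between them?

The horizontal distance is |-5 - -4| = 1 and the vertical distance is |-1 - 4| = 5.
By the Pythagorean theorem, d = sqrt(1^2 + 5^2) = sqrt(26).

sqrt(26)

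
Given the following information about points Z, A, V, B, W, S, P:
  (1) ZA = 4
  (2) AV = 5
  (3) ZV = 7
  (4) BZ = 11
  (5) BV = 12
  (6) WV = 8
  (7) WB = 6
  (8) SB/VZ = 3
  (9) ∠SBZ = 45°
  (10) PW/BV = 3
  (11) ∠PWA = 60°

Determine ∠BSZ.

From the given relations: SB = 3·VZ = 3·7 = 21.
Step 1: By the law of cosines on triangle SBZ: SZ² = 21² + 11² − 2·21·11·cos(45°) = 235.32, so SZ ≈ 15.34.
Step 2: By the inverse law of cosines on triangle BSZ: cos(∠BSZ) = (21² + 15.34² − 11²) / (2·21·15.34) = 555.32/644.28 = 0.8619, so ∠BSZ = 30.47°.

Therefore, the measure of angle ∠BSZ = 30.47°.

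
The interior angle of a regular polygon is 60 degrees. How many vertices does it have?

Each interior angle of a regular n-gon is (n - 2) * 180 / n.
Setting this equal to 60:
(n - 2) * 180 / n = 60
Each exterior angle = 180 - 60 = 120 degrees.
Since exterior angles sum to 360: n = 360 / 120 = 3.

3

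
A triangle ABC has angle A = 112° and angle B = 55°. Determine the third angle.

Let angle C = x. Then 112 + 55 + x = 180.
x = 180 - 167 = 13 degrees.

13 degrees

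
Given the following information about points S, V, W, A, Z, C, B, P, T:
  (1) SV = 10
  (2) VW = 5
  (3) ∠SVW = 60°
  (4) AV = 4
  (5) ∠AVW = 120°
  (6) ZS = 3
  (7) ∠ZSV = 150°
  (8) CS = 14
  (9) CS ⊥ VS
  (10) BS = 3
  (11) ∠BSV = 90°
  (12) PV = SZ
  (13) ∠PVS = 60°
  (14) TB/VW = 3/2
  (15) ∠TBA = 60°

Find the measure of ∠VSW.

Step 1: By the law of cosines on triangle SVW: SW² = 10² + 5² − 2·10·5·cos(60°) = 75, so SW = 5·√3.
Step 2: By the inverse law of cosines on triangle VSW: cos(∠VSW) = (10² + (5·√3)² − 5²) / (2·10·5·√3) = 150/173.21 = 0.866, so ∠VSW = 30°.

Therefore, the measure of angle ∠VSW = 30°.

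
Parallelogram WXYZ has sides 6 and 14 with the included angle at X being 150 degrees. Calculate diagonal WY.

Using the law of cosines:
d^2 = 6^2 + 14^2 - 2(6)(14)cos(150 degrees)
d^2 = 36 + 196 - 168*-sqrt(3)/2
d^2 = 84*sqrt(3) + 232
d = 2*sqrt(21*sqrt(3) + 58)

2*sqrt(21*sqrt(3) + 58)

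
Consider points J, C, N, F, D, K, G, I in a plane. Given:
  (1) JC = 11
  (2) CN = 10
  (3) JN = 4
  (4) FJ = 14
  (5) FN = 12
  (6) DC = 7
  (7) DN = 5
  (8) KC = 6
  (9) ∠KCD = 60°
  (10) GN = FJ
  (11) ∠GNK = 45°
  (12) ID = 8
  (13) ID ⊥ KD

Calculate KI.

Step 1: By the law of cosines on triangle DCK: DK² = 7² + 6² − 2·7·6·cos(60°) = 43, so DK = √43.
Step 2: By the law of cosines on triangle KDI: KI² = √43² + 8² − 2·√43·8·cos(90°) = 107, so KI = √107.

Therefore, the length of KI = √107.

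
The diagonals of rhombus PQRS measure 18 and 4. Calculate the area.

Area of a rhombus = (d1 * d2) / 2
Area = (18 * 4) / 2
Area = 72 / 2
Area = 36

36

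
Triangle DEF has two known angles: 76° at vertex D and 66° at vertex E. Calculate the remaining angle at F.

Let angle F = x. Then 76 + 66 + x = 180.
x = 180 - 142 = 38 degrees.

38 degrees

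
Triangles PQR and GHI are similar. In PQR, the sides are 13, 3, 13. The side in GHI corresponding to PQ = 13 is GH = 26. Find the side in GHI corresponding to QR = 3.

Similar triangles have proportional sides. Setting up the proportion:
GH / PQ = HI / QR
26 / 13 = HI / 3
HI = 3 * 26 / 13 = 6.

6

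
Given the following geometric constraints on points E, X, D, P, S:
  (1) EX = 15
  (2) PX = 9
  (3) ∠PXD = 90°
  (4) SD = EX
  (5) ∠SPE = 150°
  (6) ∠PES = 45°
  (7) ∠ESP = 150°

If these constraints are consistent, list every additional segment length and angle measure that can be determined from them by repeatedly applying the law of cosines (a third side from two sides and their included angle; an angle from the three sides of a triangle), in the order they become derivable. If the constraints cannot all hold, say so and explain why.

These constraints are not satisfiable: (5), (6) and (7) are the three interior angles of triangle SPE, which must sum to 180°, but 150° + 45° + 150° = 345°. No planar figure meets all of them, so nothing further can be derived.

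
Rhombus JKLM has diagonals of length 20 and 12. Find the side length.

In a rhombus, the diagonals bisect each other perpendicularly, creating four congruent right triangles.
Each triangle has legs 10 (half of 20) and 6 (half of 12).
The hypotenuse of each right triangle is a side of the rhombus:
side = sqrt(10^2 + 6^2) = sqrt(136) = 2*sqrt(34)

2*sqrt(34)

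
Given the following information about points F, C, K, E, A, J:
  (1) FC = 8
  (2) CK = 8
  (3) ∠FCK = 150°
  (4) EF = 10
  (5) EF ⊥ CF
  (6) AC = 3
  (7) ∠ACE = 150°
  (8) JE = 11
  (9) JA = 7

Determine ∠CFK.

Step 1: By the law of cosines on triangle FCK: FK² = 8² + 8² − 2·8·8·cos(150°) = 238.85, so FK ≈ 15.45.
Step 2: By the inverse law of cosines on triangle CFK: cos(∠CFK) = (8² + 15.45² − 8²) / (2·8·15.45) = 238.85/247.28 = 0.9659, so ∠CFK = 15°.

Therefore, the measure of angle ∠CFK = 15°.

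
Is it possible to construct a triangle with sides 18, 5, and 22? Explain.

For three segments to close into a triangle, no single side can be as long as the other two combined.
The longest side is 22, and 5 + 18 = 23 > 22.
A triangle can be formed.

Yes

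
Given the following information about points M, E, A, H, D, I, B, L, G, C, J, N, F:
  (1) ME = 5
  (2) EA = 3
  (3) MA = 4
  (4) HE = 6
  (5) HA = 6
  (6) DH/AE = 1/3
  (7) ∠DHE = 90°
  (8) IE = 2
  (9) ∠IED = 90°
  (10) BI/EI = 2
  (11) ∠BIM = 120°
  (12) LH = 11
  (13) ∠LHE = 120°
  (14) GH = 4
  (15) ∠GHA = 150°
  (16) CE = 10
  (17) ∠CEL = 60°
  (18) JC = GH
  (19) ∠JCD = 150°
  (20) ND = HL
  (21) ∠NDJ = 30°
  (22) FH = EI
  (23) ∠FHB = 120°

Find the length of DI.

From the given relations: DH = 1/3·AE = 1/3·3 = 1.
Step 1: By the law of cosines on triangle EHD: ED² = 6² + 1² − 2·6·1·cos(90°) = 37, so ED = √37.
Step 2: By the law of cosines on triangle DEI: DI² = √37² + 2² − 2·√37·2·cos(90°) = 41, so DI = √41.

Therefore, the length of DI = √41.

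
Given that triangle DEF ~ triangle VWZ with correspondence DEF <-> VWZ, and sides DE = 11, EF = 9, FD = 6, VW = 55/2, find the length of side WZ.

Since the triangles are similar, the ratio of corresponding sides is constant.
Scale factor k = VW / DE = 55/2 / 11 = 5/2
WZ = k * EF = 5/2 * 9 = 45/2

45/2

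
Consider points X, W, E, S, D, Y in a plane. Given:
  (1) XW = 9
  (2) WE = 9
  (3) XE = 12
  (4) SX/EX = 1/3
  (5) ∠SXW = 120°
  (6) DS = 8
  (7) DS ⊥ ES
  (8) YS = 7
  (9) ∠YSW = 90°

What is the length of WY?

From the given relations: SX = 1/3·EX = 1/3·12 = 4.
Step 1: By the law of cosines on triangle SXW: SW² = 4² + 9² − 2·4·9·cos(120°) = 133, so SW = √133.
Step 2: By the law of cosines on triangle WSY: WY² = √133² + 7² − 2·√133·7·cos(90°) = 182, so WY = √182.

Therefore, the length of WY = √182.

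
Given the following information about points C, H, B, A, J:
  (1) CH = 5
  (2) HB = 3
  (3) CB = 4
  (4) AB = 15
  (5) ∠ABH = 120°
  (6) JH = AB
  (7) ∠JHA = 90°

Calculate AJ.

From the given relations: JH = AB = 15.
Step 1: By the law of cosines on triangle HBA: HA² = 3² + 15² − 2·3·15·cos(120°) = 279, so HA = 3·√31.
Step 2: By the law of cosines on triangle AHJ: AJ² = (3·√31)² + 15² − 2·3·√31·15·cos(90°) = 504, so AJ = 6·√14.

Therefore, the length of AJ = 6·√14.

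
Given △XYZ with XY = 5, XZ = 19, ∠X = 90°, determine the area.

Area = (1/2)(5)(19) sin(90°) = (1/2)(5)(19)(1) = 95/2

95/2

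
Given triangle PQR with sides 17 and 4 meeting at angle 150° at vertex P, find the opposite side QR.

Law of cosines: QR^2 = 17^2 + 4^2 - 2(17)(4)cos(150°) = 68*sqrt(3) + 305, so QR = sqrt(68*sqrt(3) + 305).

sqrt(68*sqrt(3) + 305)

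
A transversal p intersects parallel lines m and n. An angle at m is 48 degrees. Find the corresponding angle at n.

When a transversal crosses parallel lines, angles in the same position at each intersection are called corresponding angles.
These are always equal, so the answer is 48 degrees.

48 degrees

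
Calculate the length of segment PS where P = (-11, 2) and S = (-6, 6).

d = sqrt((-6 - -11)^2 + (6 - 2)^2)
d = sqrt(5^2 + 4^2)
d = sqrt(25 + 16)
d = sqrt(41)

sqrt(41)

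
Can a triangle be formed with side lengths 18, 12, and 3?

Check the triangle inequality: 12 + 3 = 15 ≤ 18.
Since the sum of two sides does not exceed the third, no triangle can be formed.

No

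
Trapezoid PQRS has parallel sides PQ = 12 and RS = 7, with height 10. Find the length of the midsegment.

The midsegment of a trapezoid = (base1 + base2) / 2
midsegment = (12 + 7) / 2
midsegment = 19 / 2
midsegment = 19/2

19/2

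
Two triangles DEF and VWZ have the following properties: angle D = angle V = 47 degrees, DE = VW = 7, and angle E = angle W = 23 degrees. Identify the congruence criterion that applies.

Consider the given information: angle D = angle V = 47 degrees, DE = VW = 7, and angle E = angle W = 23 degrees
This is not SSS or AAS: SSS requires all three pairs of sides, but we don't have that. AAS requires two angles and a non-included side.
The correct criterion is ASA. Two pairs of corresponding angles and the included side are equal (Angle-Side-Angle).

ASA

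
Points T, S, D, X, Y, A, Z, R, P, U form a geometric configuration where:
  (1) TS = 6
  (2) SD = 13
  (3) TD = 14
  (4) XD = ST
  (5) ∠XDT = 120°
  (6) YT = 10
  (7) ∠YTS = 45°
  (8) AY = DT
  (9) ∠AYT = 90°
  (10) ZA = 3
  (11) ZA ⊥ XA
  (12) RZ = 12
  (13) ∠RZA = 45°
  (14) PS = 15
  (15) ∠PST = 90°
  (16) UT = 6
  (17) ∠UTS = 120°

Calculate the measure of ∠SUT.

Step 1: By the law of cosines on triangle UTS: US² = 6² + 6² − 2·6·6·cos(120°) = 108, so US = 6·√3.
Step 2: By the inverse law of cosines on triangle SUT: cos(∠SUT) = ((6·√3)² + 6² − 6²) / (2·6·√3·6) = 108/124.71 = 0.866, so ∠SUT = 30°.

Therefore, the measure of angle ∠SUT = 30°.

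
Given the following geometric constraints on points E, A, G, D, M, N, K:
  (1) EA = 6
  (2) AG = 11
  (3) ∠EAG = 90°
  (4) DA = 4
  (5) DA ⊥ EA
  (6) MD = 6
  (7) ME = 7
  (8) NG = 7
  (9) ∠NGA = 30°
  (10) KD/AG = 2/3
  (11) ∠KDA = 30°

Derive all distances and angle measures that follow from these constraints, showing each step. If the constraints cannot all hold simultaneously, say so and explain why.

The constraints are consistent.

From the given relations:
  KD = 2/3·AG = 2/3·11 ≈ 7.33

Step 1: From EA = 6, AG = 11, and ∠EAG = 90°, by the law of cosines:
  EG² = EA² + AG² - 2·EA·AG·cos(90°) = 36 + 121 - 0 = 157
  EG = √157

Step 2: From EA = 6, AD = 4, and ∠EAD = 90°, by the law of cosines:
  ED² = EA² + AD² - 2·EA·AD·cos(90°) = 36 + 16 - 0 = 52
  ED = 2·√13

Step 3: From AG = 11, GN = 7, and ∠AGN = 30°, by the law of cosines:
  AN² = AG² + GN² - 2·AG·GN·cos(30°) = 121 + 49 - 133.4 = 36.63
  AN ≈ 6.05

Step 4: From AD = 4, DK = 7.33, and ∠ADK = 30°, by the law of cosines:
  AK² = AD² + DK² - 2·AD·DK·cos(30°) = 16 + 53.78 - 50.81 = 18.97
  AK ≈ 4.36

Step 5: From EA = 6, ED = 2·√13, AD = 4, by the inverse law of cosines:
  cos(∠AED) = (EA² + ED² - AD²) / (2·EA·ED)
  ∠AED = 33.69°

Step 6: From EA = 6, EG = √157, AG = 11, by the inverse law of cosines:
  cos(∠AEG) = (EA² + EG² - AG²) / (2·EA·EG)
  ∠AEG = 61.39°

Step 7: From ED = 2·√13, EM = 7, DM = 6, by the inverse law of cosines:
  cos(∠DEM) = (ED² + EM² - DM²) / (2·ED·EM)
  ∠DEM = 49.92°

Step 8: From AD = 4, AK = 4.36, DK = 7.33, by the inverse law of cosines:
  cos(∠DAK) = (AD² + AK² - DK²) / (2·AD·AK)
  ∠DAK = 122.67°

Step 9: From AG = 11, AN = 6.05, GN = 7, by the inverse law of cosines:
  cos(∠GAN) = (AG² + AN² - GN²) / (2·AG·AN)
  ∠GAN = 35.33°

Step 10: From GA = 11, GE = √157, AE = 6, by the inverse law of cosines:
  cos(∠AGE) = (GA² + GE² - AE²) / (2·GA·GE)
  ∠AGE = 28.61°

Step 11: From DA = 4, DE = 2·√13, AE = 6, by the inverse law of cosines:
  cos(∠ADE) = (DA² + DE² - AE²) / (2·DA·DE)
  ∠ADE = 56.31°

Step 12: From DE = 2·√13, DM = 6, EM = 7, by the inverse law of cosines:
  cos(∠EDM) = (DE² + DM² - EM²) / (2·DE·DM)
  ∠EDM = 63.21°

Step 13: From MD = 6, ME = 7, DE = 2·√13, by the inverse law of cosines:
  cos(∠DME) = (MD² + ME² - DE²) / (2·MD·ME)
  ∠DME = 66.87°

Step 14: From NA = 6.05, NG = 7, AG = 11, by the inverse law of cosines:
  cos(∠ANG) = (NA² + NG² - AG²) / (2·NA·NG)
  ∠ANG = 114.67°

Step 15: From KA = 4.36, KD = 7.33, AD = 4, by the inverse law of cosines:
  cos(∠AKD) = (KA² + KD² - AD²) / (2·KA·KD)
  ∠AKD = 27.33°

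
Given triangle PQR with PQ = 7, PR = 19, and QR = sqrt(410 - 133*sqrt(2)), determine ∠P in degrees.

When all three sides of a triangle are known, the law of cosines can be rearranged to find any angle.
cos(C) = (a² + b² - c²) / (2ab) gives cos(P) = sqrt(2)/2.
Taking the inverse cosine: P = 45°.

45°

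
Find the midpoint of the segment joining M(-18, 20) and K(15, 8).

The midpoint is the point halfway along the segment.
Move half the horizontal distance: -18 + (15 - -18)/2 = -18 + 33/2 = -3/2
Move half the vertical distance: 20 + (8 - 20)/2 = 20 + -12/2 = 14
Midpoint = (-3/2, 14)

(-3/2, 14)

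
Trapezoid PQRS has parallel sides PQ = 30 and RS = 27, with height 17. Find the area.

Area = (30 + 27) * 17 / 2 = 969 / 2 = 969/2

969/2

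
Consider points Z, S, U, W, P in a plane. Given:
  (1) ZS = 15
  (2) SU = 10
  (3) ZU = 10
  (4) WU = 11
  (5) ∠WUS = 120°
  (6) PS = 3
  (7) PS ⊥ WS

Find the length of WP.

Step 1: By the law of cosines on triangle SUW: SW² = 10² + 11² − 2·10·11·cos(120°) = 331, so SW ≈ 18.19.
Step 2: By the law of cosines on triangle WSP: WP² = 18.19² + 3² − 2·18.19·3·cos(90°) = 340, so WP = 2·√85.

Therefore, the length of WP = 2·√85.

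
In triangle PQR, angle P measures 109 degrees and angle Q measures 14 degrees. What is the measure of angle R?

By the triangle angle sum property, the three interior angles of any triangle add up to 180°.
We know angle P = 109° and angle Q = 14°, so their sum is 123°.
Therefore angle R = 180° - 123° = 57°.

57 degrees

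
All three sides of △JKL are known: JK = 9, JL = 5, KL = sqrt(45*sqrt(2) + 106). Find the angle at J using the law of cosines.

cos(J) = (9² + 5² - (sqrt(45*sqrt(2) + 106))²) / (2 × 9 × 5) = -sqrt(2)/2, so J = arccos(-sqrt(2)/2) = 135°.

135°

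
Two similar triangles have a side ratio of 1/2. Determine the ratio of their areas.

The ratio of areas of similar triangles equals the square of the side ratio.
Side ratio = 1:2
Area ratio = (1/2)^2 = 1/4 = 1:4

1:4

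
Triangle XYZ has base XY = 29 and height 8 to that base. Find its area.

Area = (1/2)(29)(8) = 116

116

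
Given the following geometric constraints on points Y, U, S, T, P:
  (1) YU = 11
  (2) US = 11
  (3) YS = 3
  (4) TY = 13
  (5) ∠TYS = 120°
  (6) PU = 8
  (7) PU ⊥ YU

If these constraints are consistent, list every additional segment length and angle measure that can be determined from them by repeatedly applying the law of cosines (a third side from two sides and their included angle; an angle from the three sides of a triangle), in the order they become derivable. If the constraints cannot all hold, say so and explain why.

The constraints are consistent. Derivable facts, in order:
After 1 step:
- ST ≈ 14.73
- YP = √185
- ∠SUY = 15.67°
- ∠SYU = 82.16°
- ∠USY = 82.16°
After 2 steps:
- ∠PYU = 36.03°
- ∠STY = 10.16°
- ∠TSY = 49.84°
- ∠UPY = 53.97°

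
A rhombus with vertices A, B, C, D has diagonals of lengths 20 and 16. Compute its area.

Area = (20 * 16) / 2 = 320 / 2 = 160

160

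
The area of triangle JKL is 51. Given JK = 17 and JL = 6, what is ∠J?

Area = (1/2) * a * b * sin(C)
sin(C) = 2 * Area / (a * b)
sin(C) = 2 * 51 / (17 * 6)
sin(C) = 1
C = arcsin(1) = 90°

90°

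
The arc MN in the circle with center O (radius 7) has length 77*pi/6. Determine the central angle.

The full circumference is 2πr = 14*pi.
The arc is 77*pi/6 / 14*pi = 11/12 of the full circle.
So the central angle = 11/12 × 360° = 330°.

330°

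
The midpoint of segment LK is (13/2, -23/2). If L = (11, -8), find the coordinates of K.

Using the midpoint formula: M = ((x1 + x2)/2, (y1 + y2)/2)
We know M = (13/2, -23/2) and L = (11, -8)
For x: 13/2 = (11 + x2)/2, so x2 = 2*13/2 - 11 = 2
For y: -23/2 = (-8 + y2)/2, so y2 = 2*-23/2 - -8 = -15
K = (2, -15)

(2, -15)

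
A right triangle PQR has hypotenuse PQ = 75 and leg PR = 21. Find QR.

QR = sqrt(75^2 - 21^2) = sqrt(5184) = 72

72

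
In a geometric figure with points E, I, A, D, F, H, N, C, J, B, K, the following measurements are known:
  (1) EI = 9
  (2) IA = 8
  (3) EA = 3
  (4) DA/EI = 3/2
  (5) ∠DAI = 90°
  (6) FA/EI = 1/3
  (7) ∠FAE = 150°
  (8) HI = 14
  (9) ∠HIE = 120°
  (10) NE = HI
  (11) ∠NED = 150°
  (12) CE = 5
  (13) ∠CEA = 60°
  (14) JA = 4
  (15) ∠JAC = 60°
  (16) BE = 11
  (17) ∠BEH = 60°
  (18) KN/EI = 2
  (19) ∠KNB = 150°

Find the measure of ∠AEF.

From the given relations: FA = 1/3·EI = 1/3·9 = 3.
Step 1: By the law of cosines on triangle EAF: EF² = 3² + 3² − 2·3·3·cos(150°) = 33.59, so EF ≈ 5.8.
Step 2: By the inverse law of cosines on triangle AEF: cos(∠AEF) = (3² + 5.8² − 3²) / (2·3·5.8) = 33.59/34.77 = 0.9659, so ∠AEF = 15°.

Therefore, the measure of angle ∠AEF = 15°.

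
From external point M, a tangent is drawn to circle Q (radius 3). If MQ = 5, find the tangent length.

Let T be the point of tangency. Then QT ⊥ MT (radius ⊥ tangent).
In right triangle QTM: QM² = QT² + MT²
5² = 3² + MT²
MT² = 16, MT = 4

4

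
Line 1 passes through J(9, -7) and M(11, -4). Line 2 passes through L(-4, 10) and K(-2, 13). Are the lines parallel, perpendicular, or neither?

Slope of line 1: m1 = (-4 - -7)/(11 - 9) = 3/2 = 3/2
Slope of line 2: m2 = (13 - 10)/(-2 - -4) = 3/2 = 3/2
Since m1 = m2 = 3/2, the lines are parallel.

Parallel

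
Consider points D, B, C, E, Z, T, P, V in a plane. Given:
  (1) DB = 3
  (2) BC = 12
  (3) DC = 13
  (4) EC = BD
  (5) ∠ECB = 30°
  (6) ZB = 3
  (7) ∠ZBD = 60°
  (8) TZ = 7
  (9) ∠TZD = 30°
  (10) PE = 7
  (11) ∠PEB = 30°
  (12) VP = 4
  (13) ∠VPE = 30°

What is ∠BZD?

Step 1: By the law of cosines on triangle ZBD: ZD² = 3² + 3² − 2·3·3·cos(60°) = 9, so ZD = 3.
Step 2: By the inverse law of cosines on triangle BZD: cos(∠BZD) = (3² + 3² − 3²) / (2·3·3) = 9/18 = 0.5, so ∠BZD = 60°.

Therefore, the measure of angle ∠BZD = 60°.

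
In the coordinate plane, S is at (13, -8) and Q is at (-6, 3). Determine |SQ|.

d = sqrt((-6 - 13)^2 + (3 - -8)^2)
d = sqrt(-19^2 + 11^2)
d = sqrt(361 + 121)
d = sqrt(482)

sqrt(482)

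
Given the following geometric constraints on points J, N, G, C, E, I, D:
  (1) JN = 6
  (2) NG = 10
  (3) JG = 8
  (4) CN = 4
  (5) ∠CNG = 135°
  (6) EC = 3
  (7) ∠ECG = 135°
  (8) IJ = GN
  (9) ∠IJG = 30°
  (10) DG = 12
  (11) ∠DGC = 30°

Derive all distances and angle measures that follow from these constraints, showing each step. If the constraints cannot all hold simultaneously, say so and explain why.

The constraints are consistent.

From the given relations:
  IJ = GN = 10

Step 1: From GN = 10, NC = 4, and ∠GNC = 135°, by the law of cosines:
  GC² = GN² + NC² - 2·GN·NC·cos(135°) = 100 + 16 + 56.57 = 172.6
  GC ≈ 13.14

Step 2: From GJ = 8, JI = 10, and ∠GJI = 30°, by the law of cosines:
  GI² = GJ² + JI² - 2·GJ·JI·cos(30°) = 64 + 100 - 138.6 = 25.44
  GI ≈ 5.04

Step 3: From JG = 8, JN = 6, GN = 10, by the inverse law of cosines:
  cos(∠GJN) = (JG² + JN² - GN²) / (2·JG·JN)
  ∠GJN = 90°

Step 4: From NG = 10, NJ = 6, GJ = 8, by the inverse law of cosines:
  cos(∠GNJ) = (NG² + NJ² - GJ²) / (2·NG·NJ)
  ∠GNJ = 53.13°

Step 5: From GJ = 8, GN = 10, JN = 6, by the inverse law of cosines:
  cos(∠JGN) = (GJ² + GN² - JN²) / (2·GJ·GN)
  ∠JGN = 36.87°

Step 6: From GC = 13.14, CE = 3, and ∠GCE = 135°, by the law of cosines:
  GE² = GC² + CE² - 2·GC·CE·cos(135°) = 172.6 + 9 + 55.73 = 237.3
  GE ≈ 15.4

Step 7: From CG = 13.14, GD = 12, and ∠CGD = 30°, by the law of cosines:
  CD² = CG² + GD² - 2·CG·GD·cos(30°) = 172.6 + 144 - 273 = 43.53
  CD ≈ 6.6

Step 8: From GC = 13.14, GN = 10, CN = 4, by the inverse law of cosines:
  cos(∠CGN) = (GC² + GN² - CN²) / (2·GC·GN)
  ∠CGN = 12.43°

Step 9: From GI = 5.04, GJ = 8, IJ = 10, by the inverse law of cosines:
  cos(∠IGJ) = (GI² + GJ² - IJ²) / (2·GI·GJ)
  ∠IGJ = 97.52°

Step 10: From CG = 13.14, CN = 4, GN = 10, by the inverse law of cosines:
  cos(∠GCN) = (CG² + CN² - GN²) / (2·CG·CN)
  ∠GCN = 32.57°

Step 11: From IG = 5.04, IJ = 10, GJ = 8, by the inverse law of cosines:
  cos(∠GIJ) = (IG² + IJ² - GJ²) / (2·IG·IJ)
  ∠GIJ = 52.48°

Step 12: From GC = 13.14, GE = 15.4, CE = 3, by the inverse law of cosines:
  cos(∠CGE) = (GC² + GE² - CE²) / (2·GC·GE)
  ∠CGE = 7.92°

Step 13: From CD = 6.6, CG = 13.14, DG = 12, by the inverse law of cosines:
  cos(∠DCG) = (CD² + CG² - DG²) / (2·CD·CG)
  ∠DCG = 65.42°

Step 14: From EC = 3, EG = 15.4, CG = 13.14, by the inverse law of cosines:
  cos(∠CEG) = (EC² + EG² - CG²) / (2·EC·EG)
  ∠CEG = 37.08°

Step 15: From DC = 6.6, DG = 12, CG = 13.14, by the inverse law of cosines:
  cos(∠CDG) = (DC² + DG² - CG²) / (2·DC·DG)
  ∠CDG = 84.58°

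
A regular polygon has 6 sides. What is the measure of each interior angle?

Each interior angle of a regular n-gon is (n - 2) * 180 / n.
For n = 6: (6 - 2) * 180 / 6 = 720/6 = 120 degrees.

120 degrees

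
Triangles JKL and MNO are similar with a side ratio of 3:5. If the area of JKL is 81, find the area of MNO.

For similar figures, the area ratio equals the square of the side ratio.
Side ratio (JKL to MNO) = 3:5, so area ratio = 3^2:5^2 = 9:25.
If the area of JKL is 81, then the area of MNO = 81 * (25/9) = 225.

225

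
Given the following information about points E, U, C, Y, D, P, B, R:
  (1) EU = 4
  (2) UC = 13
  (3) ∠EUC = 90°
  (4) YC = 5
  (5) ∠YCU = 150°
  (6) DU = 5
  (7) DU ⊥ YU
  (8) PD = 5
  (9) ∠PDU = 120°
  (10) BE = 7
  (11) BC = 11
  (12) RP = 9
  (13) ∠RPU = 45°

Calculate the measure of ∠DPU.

Step 1: By the law of cosines on triangle PDU: PU² = 5² + 5² − 2·5·5·cos(120°) = 75, so PU = 5·√3.
Step 2: By the inverse law of cosines on triangle DPU: cos(∠DPU) = (5² + (5·√3)² − 5²) / (2·5·5·√3) = 75/86.6 = 0.866, so ∠DPU = 30°.

Therefore, the measure of angle ∠DPU = 30°.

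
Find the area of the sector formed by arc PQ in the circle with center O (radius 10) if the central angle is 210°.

Sector area = πr² × θ/360
= π × 10² × 7/12
= π × 100 × 7/12
= 175*pi/3

175*pi/3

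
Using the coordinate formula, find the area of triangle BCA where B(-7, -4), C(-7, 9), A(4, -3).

Using the Shoelace formula for a triangle:
Area = (1/2)|x0(y1 - y2) + x1(y2 - y0) + x2(y0 - y1)|
Area = (1/2)|-7(9 - -3) + -7(-3 - -4) + 4(-4 - 9)|
Area = (1/2)|-84 + -7 + -52|
Area = (1/2)|-143|
Area = (1/2)(143)
Area = 143/2

143/2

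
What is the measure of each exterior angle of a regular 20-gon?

Each exterior angle of a regular n-gon is 360 / n.
For n = 20: 360 / 20 = 18 degrees.

18 degrees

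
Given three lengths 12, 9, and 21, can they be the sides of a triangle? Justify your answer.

Check the triangle inequality: 12 + 9 = 21 ≤ 21.
Since the sum of two sides does not exceed the third, no triangle can be formed.

No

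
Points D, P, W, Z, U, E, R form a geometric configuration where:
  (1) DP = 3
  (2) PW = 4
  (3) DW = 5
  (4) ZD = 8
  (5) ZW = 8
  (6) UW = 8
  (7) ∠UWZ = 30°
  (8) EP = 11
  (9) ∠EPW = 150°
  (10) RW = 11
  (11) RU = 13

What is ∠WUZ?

Step 1: By the law of cosines on triangle UWZ: UZ² = 8² + 8² − 2·8·8·cos(30°) = 17.15, so UZ ≈ 4.14.
Step 2: By the inverse law of cosines on triangle WUZ: cos(∠WUZ) = (8² + 4.14² − 8²) / (2·8·4.14) = 17.15/66.26 = 0.2588, so ∠WUZ = 75°.

Therefore, the measure of angle ∠WUZ = 75°.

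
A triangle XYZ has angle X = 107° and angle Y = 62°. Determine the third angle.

Let angle Z = x. Then 107 + 62 + x = 180.
x = 180 - 169 = 11 degrees.

11 degrees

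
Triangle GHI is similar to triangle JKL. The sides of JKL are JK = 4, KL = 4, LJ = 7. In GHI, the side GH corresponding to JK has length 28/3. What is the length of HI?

Since the triangles are similar, the ratio of corresponding sides is constant.
Scale factor k = GH / JK = 28/3 / 4 = 7/3
HI = k * KL = 7/3 * 4 = 28/3

28/3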